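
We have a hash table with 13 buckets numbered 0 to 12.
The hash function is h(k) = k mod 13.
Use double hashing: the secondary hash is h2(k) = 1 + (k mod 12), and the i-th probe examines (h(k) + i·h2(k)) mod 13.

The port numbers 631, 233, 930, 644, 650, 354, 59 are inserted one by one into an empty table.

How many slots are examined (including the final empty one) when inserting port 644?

2

631: h=7 -> slot 7
233: h=12 -> slot 12
930: h=7, h2=7, probe 7,1 -> slot 1
644: h=7, h2=9, probe 7,3 -> slot 3
650: h=0 -> slot 0
354: h=3, h2=7, probe 3,10 -> slot 10
59: h=7, h2=12, probe 7,6 -> slot 6
Table: [650, 930, _, 644, _, _, 59, 631, _, _, 354, _, 233]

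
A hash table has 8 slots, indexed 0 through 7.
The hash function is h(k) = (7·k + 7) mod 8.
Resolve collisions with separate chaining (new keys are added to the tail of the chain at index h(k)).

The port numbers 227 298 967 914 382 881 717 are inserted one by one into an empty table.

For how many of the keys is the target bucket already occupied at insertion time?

1

Insert 227: h=4, bucket 4 empty → new chain.
Insert 298: h=5, bucket 5 empty → new chain.
Insert 967: h=0, bucket 0 empty → new chain.
Insert 914: h=5, bucket 5 nonempty → append to chain.
Insert 382: h=1, bucket 1 empty → new chain.
Insert 881: h=6, bucket 6 empty → new chain.
Insert 717: h=2, bucket 2 empty → new chain.
Final buckets:
0: 967
1: 382
2: 717
3: —
4: 227
5: 298 -> 914
6: 881
7: —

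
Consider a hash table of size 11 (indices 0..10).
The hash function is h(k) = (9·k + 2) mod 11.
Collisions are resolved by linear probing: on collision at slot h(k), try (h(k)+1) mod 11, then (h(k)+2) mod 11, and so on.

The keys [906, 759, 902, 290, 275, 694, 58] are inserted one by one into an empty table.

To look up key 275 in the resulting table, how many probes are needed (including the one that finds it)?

906: h=5 -> slot 5
759: h=2 -> slot 2
902: h=2, probe 2,3 -> slot 3
290: h=5, probe 5,6 -> slot 6
275: h=2, probe 2,3,4 -> slot 4
694: h=0 -> slot 0
58: h=7 -> slot 7
Table: [694, _, 759, 902, 275, 906, 290, 58, _, _, _]
Lookup 275: h=2, probe 2,3,4 → found at 4.

3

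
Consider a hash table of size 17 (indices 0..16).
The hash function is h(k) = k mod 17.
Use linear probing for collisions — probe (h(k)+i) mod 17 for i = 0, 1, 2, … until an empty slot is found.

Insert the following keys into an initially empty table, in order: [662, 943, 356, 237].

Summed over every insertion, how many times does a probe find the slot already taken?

3

662: h=16 -> slot 16
943: h=8 -> slot 8
356: h=16, probe 16,0 -> slot 0
237: h=16, probe 16,0,1 -> slot 1
Table: [356, 237, ∅, ∅, ∅, ∅, ∅, ∅, 943, ∅, ∅, ∅, ∅, ∅, ∅, ∅, 662]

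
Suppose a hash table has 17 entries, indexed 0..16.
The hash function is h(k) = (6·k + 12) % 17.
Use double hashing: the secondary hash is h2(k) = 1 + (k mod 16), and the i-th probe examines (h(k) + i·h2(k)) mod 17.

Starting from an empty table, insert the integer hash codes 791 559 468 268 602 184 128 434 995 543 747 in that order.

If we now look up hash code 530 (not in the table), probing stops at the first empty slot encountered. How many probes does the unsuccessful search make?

5

791 hashes to 15; slot 15 is free => place at 15.
559 hashes to 0; slot 0 is free => place at 0.
468 hashes to 15, h2=5; 15 taken => place at 3.
268 hashes to 5; slot 5 is free => place at 5.
602 hashes to 3, h2=11; 3 taken => place at 14.
184 hashes to 11; slot 11 is free => place at 11.
128 hashes to 15, h2=1; 15 taken => place at 16.
434 hashes to 15, h2=3; 15 taken => place at 1.
995 hashes to 15, h2=4; 15 taken => place at 2.
543 hashes to 6; slot 6 is free => place at 6.
747 hashes to 6, h2=12; 6,1 taken => place at 13.
Table: [559, 434, 995, 468, -, 268, 543, -, -, -, -, 184, -, 747, 602, 791, 128]
Lookup 530: h=13, h2=3, probe 13,16,2,5,8 → slot 8 empty, not found.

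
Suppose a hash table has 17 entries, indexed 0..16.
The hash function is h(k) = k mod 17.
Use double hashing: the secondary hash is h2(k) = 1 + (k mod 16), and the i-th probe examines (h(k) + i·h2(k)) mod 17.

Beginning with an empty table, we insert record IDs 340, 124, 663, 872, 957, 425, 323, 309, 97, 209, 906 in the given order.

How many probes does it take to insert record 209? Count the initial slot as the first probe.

2

340 hashes to 0; slot 0 is free => place at 0.
124 hashes to 5; slot 5 is free => place at 5.
663 hashes to 0, h2=8; 0 taken => place at 8.
872 hashes to 5, h2=9; 5 taken => place at 14.
957 hashes to 5, h2=14; 5 taken => place at 2.
425 hashes to 0, h2=10; 0 taken => place at 10.
323 hashes to 0, h2=4; 0 taken => place at 4.
309 hashes to 3; slot 3 is free => place at 3.
97 hashes to 12; slot 12 is free => place at 12.
209 hashes to 5, h2=2; 5 taken => place at 7.
906 hashes to 5, h2=11; 5 taken => place at 16.
Table: [340, _, 957, 309, 323, 124, _, 209, 663, _, 425, _, 97, _, 872, _, 906]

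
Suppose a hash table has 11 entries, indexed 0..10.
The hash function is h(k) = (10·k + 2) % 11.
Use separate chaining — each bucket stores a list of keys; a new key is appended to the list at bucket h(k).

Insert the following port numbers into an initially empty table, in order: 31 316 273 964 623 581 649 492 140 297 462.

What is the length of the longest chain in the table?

3

Insert 31: h=4, bucket 4 empty -> new chain.
Insert 316: h=5, bucket 5 empty -> new chain.
Insert 273: h=4, bucket 4 nonempty -> append to chain.
Insert 964: h=6, bucket 6 empty -> new chain.
Insert 623: h=6, bucket 6 nonempty -> append to chain.
Insert 581: h=4, bucket 4 nonempty -> append to chain.
Insert 649: h=2, bucket 2 empty -> new chain.
Insert 492: h=5, bucket 5 nonempty -> append to chain.
Insert 140: h=5, bucket 5 nonempty -> append to chain.
Insert 297: h=2, bucket 2 nonempty -> append to chain.
Insert 462: h=2, bucket 2 nonempty -> append to chain.
Final buckets:
0: —
1: —
2: 649 -> 297 -> 462
3: —
4: 31 -> 273 -> 581
5: 316 -> 492 -> 140
6: 964 -> 623
7: —
8: —
9: —
10: —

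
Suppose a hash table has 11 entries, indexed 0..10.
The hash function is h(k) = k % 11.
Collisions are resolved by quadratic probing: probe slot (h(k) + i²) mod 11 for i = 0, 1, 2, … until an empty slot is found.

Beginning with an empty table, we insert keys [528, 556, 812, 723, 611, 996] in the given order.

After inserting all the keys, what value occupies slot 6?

556

Insert 528: h=0, slot 0 empty => index 0.
Insert 556: h=6, slot 6 empty => index 6.
Insert 812: h=9, slot 9 empty => index 9.
Insert 723: h=8, slot 8 empty => index 8.
Insert 611: h=6, slot 6 occupied => index 7.
Insert 996: h=6, slots 6,7 occupied => index 10.
Table: [528, ., ., ., ., ., 556, 611, 723, 812, 996]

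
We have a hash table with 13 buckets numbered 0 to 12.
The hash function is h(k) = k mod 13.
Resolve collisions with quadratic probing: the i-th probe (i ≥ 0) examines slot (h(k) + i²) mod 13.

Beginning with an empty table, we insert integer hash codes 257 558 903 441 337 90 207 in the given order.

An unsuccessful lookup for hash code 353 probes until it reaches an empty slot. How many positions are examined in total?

4

257 hashes to 10; slot 10 is free -> place at 10.
558 hashes to 12; slot 12 is free -> place at 12.
903 hashes to 6; slot 6 is free -> place at 6.
441 hashes to 12; 12 taken -> place at 0.
337 hashes to 12; 12,0 taken -> place at 3.
90 hashes to 12; 12,0,3 taken -> place at 8.
207 hashes to 12; 12,0,3,8 taken -> place at 2.
Table: [441, —, 207, 337, —, —, 903, —, 90, —, 257, —, 558]
Lookup 353: h=2, probe 2,3,6,11 → slot 11 empty, not found.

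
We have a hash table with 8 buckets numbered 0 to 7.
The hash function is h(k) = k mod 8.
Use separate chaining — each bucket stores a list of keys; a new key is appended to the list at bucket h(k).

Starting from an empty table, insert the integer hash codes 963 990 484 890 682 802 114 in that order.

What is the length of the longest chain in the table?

4

Insert 963: h=3, bucket 3 empty → new chain.
Insert 990: h=6, bucket 6 empty → new chain.
Insert 484: h=4, bucket 4 empty → new chain.
Insert 890: h=2, bucket 2 empty → new chain.
Insert 682: h=2, bucket 2 nonempty → append to chain.
Insert 802: h=2, bucket 2 nonempty → append to chain.
Insert 114: h=2, bucket 2 nonempty → append to chain.
Final buckets:
0: -
1: -
2: 890 -> 682 -> 802 -> 114
3: 963
4: 484
5: -
6: 990
7: -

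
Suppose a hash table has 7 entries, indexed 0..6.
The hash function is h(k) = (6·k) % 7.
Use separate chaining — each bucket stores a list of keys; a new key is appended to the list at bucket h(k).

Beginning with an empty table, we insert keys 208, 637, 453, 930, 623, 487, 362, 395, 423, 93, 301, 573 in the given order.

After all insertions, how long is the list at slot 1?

2

208 → bucket 2
637 → bucket 0
453 → bucket 2 (collision)
930 → bucket 1
623 → bucket 0 (collision)
487 → bucket 3
362 → bucket 2 (collision)
395 → bucket 4
423 → bucket 4 (collision)
93 → bucket 5
301 → bucket 0 (collision)
573 → bucket 1 (collision)
Final buckets:
0: 637 -> 623 -> 301
1: 930 -> 573
2: 208 -> 453 -> 362
3: 487
4: 395 -> 423
5: 93
6: ∅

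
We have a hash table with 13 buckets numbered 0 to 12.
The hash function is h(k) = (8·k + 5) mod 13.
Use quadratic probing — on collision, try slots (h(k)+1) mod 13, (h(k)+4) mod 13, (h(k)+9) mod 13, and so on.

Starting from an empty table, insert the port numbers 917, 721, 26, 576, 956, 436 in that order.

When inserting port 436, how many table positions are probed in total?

3

917 hashes to 9; slot 9 is free → place at 9.
721 hashes to 1; slot 1 is free → place at 1.
26 hashes to 5; slot 5 is free → place at 5.
576 hashes to 11; slot 11 is free → place at 11.
956 hashes to 9; 9 taken → place at 10.
436 hashes to 9; 9,10 taken → place at 0.
Table: [436, 721, -, -, -, 26, -, -, -, 917, 956, 576, -]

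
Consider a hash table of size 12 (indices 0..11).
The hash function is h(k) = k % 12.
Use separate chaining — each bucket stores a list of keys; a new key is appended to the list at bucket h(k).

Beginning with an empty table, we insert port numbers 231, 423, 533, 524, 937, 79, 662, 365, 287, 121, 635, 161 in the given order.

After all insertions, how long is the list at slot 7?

Insert 231: h=3, bucket 3 empty -> new chain.
Insert 423: h=3, bucket 3 nonempty -> append to chain.
Insert 533: h=5, bucket 5 empty -> new chain.
Insert 524: h=8, bucket 8 empty -> new chain.
Insert 937: h=1, bucket 1 empty -> new chain.
Insert 79: h=7, bucket 7 empty -> new chain.
Insert 662: h=2, bucket 2 empty -> new chain.
Insert 365: h=5, bucket 5 nonempty -> append to chain.
Insert 287: h=11, bucket 11 empty -> new chain.
Insert 121: h=1, bucket 1 nonempty -> append to chain.
Insert 635: h=11, bucket 11 nonempty -> append to chain.
Insert 161: h=5, bucket 5 nonempty -> append to chain.
Final buckets:
0: -
1: 937 -> 121
2: 662
3: 231 -> 423
4: -
5: 533 -> 365 -> 161
6: -
7: 79
8: 524
9: -
10: -
11: 287 -> 635

1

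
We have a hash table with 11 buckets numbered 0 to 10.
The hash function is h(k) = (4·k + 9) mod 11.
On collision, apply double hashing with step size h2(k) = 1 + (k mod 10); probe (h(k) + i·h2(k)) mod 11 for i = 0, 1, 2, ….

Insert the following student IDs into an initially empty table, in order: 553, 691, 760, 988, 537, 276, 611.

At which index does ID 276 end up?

Insert 553: h=10, slot 10 empty => index 10.
Insert 691: h=1, slot 1 empty => index 1.
Insert 760: h=2, slot 2 empty => index 2.
Insert 988: h=1, h2=9, slots 1,10 occupied => index 8.
Insert 537: h=1, h2=8, slot 1 occupied => index 9.
Insert 276: h=2, h2=7, slots 2,9 occupied => index 5.
Insert 611: h=0, slot 0 empty => index 0.
Table: [611, 691, 760, ∅, ∅, 276, ∅, ∅, 988, 537, 553]

5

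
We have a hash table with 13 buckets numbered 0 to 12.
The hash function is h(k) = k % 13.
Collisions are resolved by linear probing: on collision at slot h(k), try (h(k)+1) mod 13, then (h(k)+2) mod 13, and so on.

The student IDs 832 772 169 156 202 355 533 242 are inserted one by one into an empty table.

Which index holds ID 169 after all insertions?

1

832: h=0 → slot 0
772: h=5 → slot 5
169: h=0, probe 0,1 → slot 1
156: h=0, probe 0,1,2 → slot 2
202: h=7 → slot 7
355: h=4 → slot 4
533: h=0, probe 0,1,2,3 → slot 3
242: h=8 → slot 8
Table: [832, 169, 156, 533, 355, 772, —, 202, 242, —, —, —, —]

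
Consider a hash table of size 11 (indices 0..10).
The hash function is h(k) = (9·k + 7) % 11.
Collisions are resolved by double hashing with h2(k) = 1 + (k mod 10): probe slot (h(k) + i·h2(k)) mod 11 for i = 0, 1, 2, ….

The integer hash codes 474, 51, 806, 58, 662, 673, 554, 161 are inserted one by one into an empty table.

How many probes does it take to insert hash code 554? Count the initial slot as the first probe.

3

474: h=5 -> slot 5
51: h=4 -> slot 4
806: h=1 -> slot 1
58: h=1, h2=9, probe 1,10 -> slot 10
662: h=3 -> slot 3
673: h=3, h2=4, probe 3,7 -> slot 7
554: h=10, h2=5, probe 10,4,9 -> slot 9
161: h=4, h2=2, probe 4,6 -> slot 6
Table: [-, 806, -, 662, 51, 474, 161, 673, -, 554, 58]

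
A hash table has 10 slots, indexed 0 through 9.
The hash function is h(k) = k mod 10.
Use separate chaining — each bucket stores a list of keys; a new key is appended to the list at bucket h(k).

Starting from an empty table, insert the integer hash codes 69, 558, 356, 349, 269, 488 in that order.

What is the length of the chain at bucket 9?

69 -> bucket 9
558 -> bucket 8
356 -> bucket 6
349 -> bucket 9 (collision)
269 -> bucket 9 (collision)
488 -> bucket 8 (collision)
Final buckets:
0: ∅
1: ∅
2: ∅
3: ∅
4: ∅
5: ∅
6: 356
7: ∅
8: 558 -> 488
9: 69 -> 349 -> 269

3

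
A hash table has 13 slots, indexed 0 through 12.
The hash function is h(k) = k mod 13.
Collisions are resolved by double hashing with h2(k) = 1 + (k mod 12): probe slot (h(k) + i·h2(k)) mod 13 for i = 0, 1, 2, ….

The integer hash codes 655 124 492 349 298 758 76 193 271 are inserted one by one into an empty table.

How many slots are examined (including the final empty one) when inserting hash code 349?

Insert 655: h=5, slot 5 empty → index 5.
Insert 124: h=7, slot 7 empty → index 7.
Insert 492: h=11, slot 11 empty → index 11.
Insert 349: h=11, h2=2, slot 11 occupied → index 0.
Insert 298: h=12, slot 12 empty → index 12.
Insert 758: h=4, slot 4 empty → index 4.
Insert 76: h=11, h2=5, slot 11 occupied → index 3.
Insert 193: h=11, h2=2, slots 11,0 occupied → index 2.
Insert 271: h=11, h2=8, slot 11 occupied → index 6.
Table: [349, ∅, 193, 76, 758, 655, 271, 124, ∅, ∅, ∅, 492, 298]

2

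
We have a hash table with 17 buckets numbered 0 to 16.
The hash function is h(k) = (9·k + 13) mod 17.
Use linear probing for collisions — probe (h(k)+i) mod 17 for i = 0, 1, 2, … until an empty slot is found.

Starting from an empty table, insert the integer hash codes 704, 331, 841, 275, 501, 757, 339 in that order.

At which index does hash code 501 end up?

704 hashes to 8; slot 8 is free => place at 8.
331 hashes to 0; slot 0 is free => place at 0.
841 hashes to 0; 0 taken => place at 1.
275 hashes to 6; slot 6 is free => place at 6.
501 hashes to 0; 0,1 taken => place at 2.
757 hashes to 9; slot 9 is free => place at 9.
339 hashes to 4; slot 4 is free => place at 4.
Table: [331, 841, 501, -, 339, -, 275, -, 704, 757, -, -, -, -, -, -, -]

2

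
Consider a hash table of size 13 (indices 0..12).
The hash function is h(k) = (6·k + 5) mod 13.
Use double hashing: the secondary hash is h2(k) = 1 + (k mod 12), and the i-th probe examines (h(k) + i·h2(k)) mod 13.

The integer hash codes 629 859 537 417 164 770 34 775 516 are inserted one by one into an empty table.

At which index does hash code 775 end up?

4

629: h=9 => slot 9
859: h=11 => slot 11
537: h=3 => slot 3
417: h=11, h2=10, probe 11,8 => slot 8
164: h=1 => slot 1
770: h=10 => slot 10
34: h=1, h2=11, probe 1,12 => slot 12
775: h=1, h2=8, probe 1,9,4 => slot 4
516: h=7 => slot 7
Table: [—, 164, —, 537, 775, —, —, 516, 417, 629, 770, 859, 34]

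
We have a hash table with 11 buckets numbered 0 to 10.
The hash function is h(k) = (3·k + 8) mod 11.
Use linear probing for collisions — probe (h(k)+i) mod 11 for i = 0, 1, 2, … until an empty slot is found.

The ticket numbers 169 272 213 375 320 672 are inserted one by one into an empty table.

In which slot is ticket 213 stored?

0

169: h=9 => slot 9
272: h=10 => slot 10
213: h=9, probe 9,10,0 => slot 0
375: h=0, probe 0,1 => slot 1
320: h=0, probe 0,1,2 => slot 2
672: h=0, probe 0,1,2,3 => slot 3
Table: [213, 375, 320, 672, _, _, _, _, _, 169, 272]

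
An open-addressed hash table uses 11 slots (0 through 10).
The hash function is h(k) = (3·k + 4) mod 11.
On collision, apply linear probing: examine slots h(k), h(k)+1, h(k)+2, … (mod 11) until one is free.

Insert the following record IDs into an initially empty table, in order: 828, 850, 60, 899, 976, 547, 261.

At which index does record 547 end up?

828 hashes to 2; slot 2 is free → place at 2.
850 hashes to 2; 2 taken → place at 3.
60 hashes to 8; slot 8 is free → place at 8.
899 hashes to 6; slot 6 is free → place at 6.
976 hashes to 6; 6 taken → place at 7.
547 hashes to 6; 6,7,8 taken → place at 9.
261 hashes to 6; 6,7,8,9 taken → place at 10.
Table: [-, -, 828, 850, -, -, 899, 976, 60, 547, 261]

9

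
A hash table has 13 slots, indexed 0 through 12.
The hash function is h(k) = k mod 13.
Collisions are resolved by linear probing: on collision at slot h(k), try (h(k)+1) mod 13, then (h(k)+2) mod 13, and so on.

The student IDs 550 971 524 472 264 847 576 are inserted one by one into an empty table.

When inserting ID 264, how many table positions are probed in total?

4

550: h=4 → slot 4
971: h=9 → slot 9
524: h=4, probe 4,5 → slot 5
472: h=4, probe 4,5,6 → slot 6
264: h=4, probe 4,5,6,7 → slot 7
847: h=2 → slot 2
576: h=4, probe 4,5,6,7,8 → slot 8
Table: [_, _, 847, _, 550, 524, 472, 264, 576, 971, _, _, _]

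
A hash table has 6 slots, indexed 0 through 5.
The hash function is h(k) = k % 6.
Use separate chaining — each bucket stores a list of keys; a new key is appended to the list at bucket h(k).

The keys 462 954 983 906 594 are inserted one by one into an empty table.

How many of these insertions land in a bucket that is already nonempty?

3

Insert 462: h=0, bucket 0 empty → new chain.
Insert 954: h=0, bucket 0 nonempty → append to chain.
Insert 983: h=5, bucket 5 empty → new chain.
Insert 906: h=0, bucket 0 nonempty → append to chain.
Insert 594: h=0, bucket 0 nonempty → append to chain.
Final buckets:
0: 462 -> 954 -> 906 -> 594
1: —
2: —
3: —
4: —
5: 983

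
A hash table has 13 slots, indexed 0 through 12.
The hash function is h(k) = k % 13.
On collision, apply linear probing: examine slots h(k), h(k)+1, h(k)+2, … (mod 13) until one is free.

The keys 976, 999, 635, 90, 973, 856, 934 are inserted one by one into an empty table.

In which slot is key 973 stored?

2

976: h=1 → slot 1
999: h=11 → slot 11
635: h=11, probe 11,12 → slot 12
90: h=12, probe 12,0 → slot 0
973: h=11, probe 11,12,0,1,2 → slot 2
856: h=11, probe 11,12,0,1,2,3 → slot 3
934: h=11, probe 11,12,0,1,2,3,4 → slot 4
Table: [90, 976, 973, 856, 934, ∅, ∅, ∅, ∅, ∅, ∅, 999, 635]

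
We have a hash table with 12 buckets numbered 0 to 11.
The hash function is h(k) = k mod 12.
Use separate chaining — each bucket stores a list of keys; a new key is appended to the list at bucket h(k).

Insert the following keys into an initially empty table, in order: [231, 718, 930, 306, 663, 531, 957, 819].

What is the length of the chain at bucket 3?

231 → bucket 3
718 → bucket 10
930 → bucket 6
306 → bucket 6 (collision)
663 → bucket 3 (collision)
531 → bucket 3 (collision)
957 → bucket 9
819 → bucket 3 (collision)
Final buckets:
0: -
1: -
2: -
3: 231 -> 663 -> 531 -> 819
4: -
5: -
6: 930 -> 306
7: -
8: -
9: 957
10: 718
11: -

4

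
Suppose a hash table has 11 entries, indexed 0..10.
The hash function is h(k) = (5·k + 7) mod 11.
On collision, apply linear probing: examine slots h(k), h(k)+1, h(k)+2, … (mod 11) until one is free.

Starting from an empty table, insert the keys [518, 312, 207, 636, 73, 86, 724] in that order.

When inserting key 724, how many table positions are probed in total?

518: h=1 => slot 1
312: h=5 => slot 5
207: h=8 => slot 8
636: h=8, probe 8,9 => slot 9
73: h=9, probe 9,10 => slot 10
86: h=8, probe 8,9,10,0 => slot 0
724: h=8, probe 8,9,10,0,1,2 => slot 2
Table: [86, 518, 724, ., ., 312, ., ., 207, 636, 73]

6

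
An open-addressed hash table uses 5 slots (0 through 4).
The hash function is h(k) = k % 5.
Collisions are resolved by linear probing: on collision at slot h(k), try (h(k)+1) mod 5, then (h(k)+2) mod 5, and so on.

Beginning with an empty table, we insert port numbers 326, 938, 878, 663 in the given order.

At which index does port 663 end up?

326: h=1 → slot 1
938: h=3 → slot 3
878: h=3, probe 3,4 → slot 4
663: h=3, probe 3,4,0 → slot 0
Table: [663, 326, ., 938, 878]

0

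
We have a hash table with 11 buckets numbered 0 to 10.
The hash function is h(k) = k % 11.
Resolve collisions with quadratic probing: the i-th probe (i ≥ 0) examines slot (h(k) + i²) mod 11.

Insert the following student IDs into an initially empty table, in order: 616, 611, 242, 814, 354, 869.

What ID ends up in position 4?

814

Insert 616: h=0, slot 0 empty => index 0.
Insert 611: h=6, slot 6 empty => index 6.
Insert 242: h=0, slot 0 occupied => index 1.
Insert 814: h=0, slots 0,1 occupied => index 4.
Insert 354: h=2, slot 2 empty => index 2.
Insert 869: h=0, slots 0,1,4 occupied => index 9.
Table: [616, 242, 354, ∅, 814, ∅, 611, ∅, ∅, 869, ∅]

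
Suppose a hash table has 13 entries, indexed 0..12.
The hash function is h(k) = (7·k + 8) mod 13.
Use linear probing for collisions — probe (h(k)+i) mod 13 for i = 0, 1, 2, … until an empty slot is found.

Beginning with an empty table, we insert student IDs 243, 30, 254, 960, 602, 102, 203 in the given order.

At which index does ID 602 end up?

243 hashes to 6; slot 6 is free → place at 6.
30 hashes to 10; slot 10 is free → place at 10.
254 hashes to 5; slot 5 is free → place at 5.
960 hashes to 7; slot 7 is free → place at 7.
602 hashes to 10; 10 taken → place at 11.
102 hashes to 7; 7 taken → place at 8.
203 hashes to 12; slot 12 is free → place at 12.
Table: [_, _, _, _, _, 254, 243, 960, 102, _, 30, 602, 203]

11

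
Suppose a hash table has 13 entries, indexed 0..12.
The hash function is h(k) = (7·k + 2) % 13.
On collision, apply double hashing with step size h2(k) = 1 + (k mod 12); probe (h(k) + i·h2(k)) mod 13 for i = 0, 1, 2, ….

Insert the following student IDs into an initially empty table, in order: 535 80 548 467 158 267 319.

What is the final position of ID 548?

8

Insert 535: h=3, slot 3 empty → index 3.
Insert 80: h=3, h2=9, slot 3 occupied → index 12.
Insert 548: h=3, h2=9, slots 3,12 occupied → index 8.
Insert 467: h=8, h2=12, slot 8 occupied → index 7.
Insert 158: h=3, h2=3, slot 3 occupied → index 6.
Insert 267: h=12, h2=4, slots 12,3,7 occupied → index 11.
Insert 319: h=12, h2=8, slots 12,7 occupied → index 2.
Table: [∅, ∅, 319, 535, ∅, ∅, 158, 467, 548, ∅, ∅, 267, 80]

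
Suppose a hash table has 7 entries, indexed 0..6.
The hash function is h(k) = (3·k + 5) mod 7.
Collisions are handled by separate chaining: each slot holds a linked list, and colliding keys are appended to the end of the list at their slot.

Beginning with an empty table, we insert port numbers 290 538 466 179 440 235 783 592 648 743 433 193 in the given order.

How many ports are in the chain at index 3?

290 -> bucket 0
538 -> bucket 2
466 -> bucket 3
179 -> bucket 3 (collision)
440 -> bucket 2 (collision)
235 -> bucket 3 (collision)
783 -> bucket 2 (collision)
592 -> bucket 3 (collision)
648 -> bucket 3 (collision)
743 -> bucket 1
433 -> bucket 2 (collision)
193 -> bucket 3 (collision)
Final buckets:
0: 290
1: 743
2: 538 -> 440 -> 783 -> 433
3: 466 -> 179 -> 235 -> 592 -> 648 -> 193
4: ∅
5: ∅
6: ∅

6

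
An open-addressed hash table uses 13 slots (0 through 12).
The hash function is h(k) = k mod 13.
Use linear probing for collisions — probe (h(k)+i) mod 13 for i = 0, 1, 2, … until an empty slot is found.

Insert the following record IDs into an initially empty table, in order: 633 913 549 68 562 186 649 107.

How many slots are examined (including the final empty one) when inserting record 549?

633 hashes to 9; slot 9 is free → place at 9.
913 hashes to 3; slot 3 is free → place at 3.
549 hashes to 3; 3 taken → place at 4.
68 hashes to 3; 3,4 taken → place at 5.
562 hashes to 3; 3,4,5 taken → place at 6.
186 hashes to 4; 4,5,6 taken → place at 7.
649 hashes to 12; slot 12 is free → place at 12.
107 hashes to 3; 3,4,5,6,7 taken → place at 8.
Table: [_, _, _, 913, 549, 68, 562, 186, 107, 633, _, _, 649]

2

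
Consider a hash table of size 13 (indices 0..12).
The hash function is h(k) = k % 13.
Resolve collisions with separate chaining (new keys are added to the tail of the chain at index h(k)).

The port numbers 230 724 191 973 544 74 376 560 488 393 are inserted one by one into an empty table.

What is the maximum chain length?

4

Insert 230: h=9, bucket 9 empty → new chain.
Insert 724: h=9, bucket 9 nonempty → append to chain.
Insert 191: h=9, bucket 9 nonempty → append to chain.
Insert 973: h=11, bucket 11 empty → new chain.
Insert 544: h=11, bucket 11 nonempty → append to chain.
Insert 74: h=9, bucket 9 nonempty → append to chain.
Insert 376: h=12, bucket 12 empty → new chain.
Insert 560: h=1, bucket 1 empty → new chain.
Insert 488: h=7, bucket 7 empty → new chain.
Insert 393: h=3, bucket 3 empty → new chain.
Final buckets:
0: —
1: 560
2: —
3: 393
4: —
5: —
6: —
7: 488
8: —
9: 230 -> 724 -> 191 -> 74
10: —
11: 973 -> 544
12: 376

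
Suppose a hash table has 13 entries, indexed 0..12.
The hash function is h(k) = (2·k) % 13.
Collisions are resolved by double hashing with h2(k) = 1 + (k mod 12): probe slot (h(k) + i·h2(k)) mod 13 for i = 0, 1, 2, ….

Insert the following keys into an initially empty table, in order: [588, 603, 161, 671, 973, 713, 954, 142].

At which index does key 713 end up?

8

588: h=6 => slot 6
603: h=10 => slot 10
161: h=10, h2=6, probe 10,3 => slot 3
671: h=3, h2=12, probe 3,2 => slot 2
973: h=9 => slot 9
713: h=9, h2=6, probe 9,2,8 => slot 8
954: h=10, h2=7, probe 10,4 => slot 4
142: h=11 => slot 11
Table: [-, -, 671, 161, 954, -, 588, -, 713, 973, 603, 142, -]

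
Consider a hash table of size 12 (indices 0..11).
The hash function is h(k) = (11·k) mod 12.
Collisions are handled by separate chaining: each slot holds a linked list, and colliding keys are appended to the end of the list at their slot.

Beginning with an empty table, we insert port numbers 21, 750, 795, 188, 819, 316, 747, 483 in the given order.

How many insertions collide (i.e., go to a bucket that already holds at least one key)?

3

21 -> bucket 3
750 -> bucket 6
795 -> bucket 9
188 -> bucket 4
819 -> bucket 9 (collision)
316 -> bucket 8
747 -> bucket 9 (collision)
483 -> bucket 9 (collision)
Final buckets:
0: .
1: .
2: .
3: 21
4: 188
5: .
6: 750
7: .
8: 316
9: 795 -> 819 -> 747 -> 483
10: .
11: .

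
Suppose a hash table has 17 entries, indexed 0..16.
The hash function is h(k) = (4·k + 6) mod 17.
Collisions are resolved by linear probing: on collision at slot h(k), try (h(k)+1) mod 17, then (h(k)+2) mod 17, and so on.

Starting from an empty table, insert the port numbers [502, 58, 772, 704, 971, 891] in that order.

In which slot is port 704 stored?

2

502 hashes to 8; slot 8 is free -> place at 8.
58 hashes to 0; slot 0 is free -> place at 0.
772 hashes to 0; 0 taken -> place at 1.
704 hashes to 0; 0,1 taken -> place at 2.
971 hashes to 14; slot 14 is free -> place at 14.
891 hashes to 0; 0,1,2 taken -> place at 3.
Table: [58, 772, 704, 891, —, —, —, —, 502, —, —, —, —, —, 971, —, —]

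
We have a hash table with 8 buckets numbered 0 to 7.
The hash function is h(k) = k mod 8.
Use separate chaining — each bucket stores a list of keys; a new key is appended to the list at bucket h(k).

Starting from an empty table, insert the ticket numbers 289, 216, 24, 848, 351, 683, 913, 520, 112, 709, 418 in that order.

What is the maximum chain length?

5

Insert 289: h=1, bucket 1 empty -> new chain.
Insert 216: h=0, bucket 0 empty -> new chain.
Insert 24: h=0, bucket 0 nonempty -> append to chain.
Insert 848: h=0, bucket 0 nonempty -> append to chain.
Insert 351: h=7, bucket 7 empty -> new chain.
Insert 683: h=3, bucket 3 empty -> new chain.
Insert 913: h=1, bucket 1 nonempty -> append to chain.
Insert 520: h=0, bucket 0 nonempty -> append to chain.
Insert 112: h=0, bucket 0 nonempty -> append to chain.
Insert 709: h=5, bucket 5 empty -> new chain.
Insert 418: h=2, bucket 2 empty -> new chain.
Final buckets:
0: 216 -> 24 -> 848 -> 520 -> 112
1: 289 -> 913
2: 418
3: 683
4: .
5: 709
6: .
7: 351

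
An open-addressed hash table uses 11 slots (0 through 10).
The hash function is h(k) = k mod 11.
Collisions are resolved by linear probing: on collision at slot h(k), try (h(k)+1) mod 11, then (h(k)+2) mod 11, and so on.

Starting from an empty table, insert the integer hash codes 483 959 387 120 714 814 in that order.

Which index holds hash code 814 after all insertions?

4

483: h=10 → slot 10
959: h=2 → slot 2
387: h=2, probe 2,3 → slot 3
120: h=10, probe 10,0 → slot 0
714: h=10, probe 10,0,1 → slot 1
814: h=0, probe 0,1,2,3,4 → slot 4
Table: [120, 714, 959, 387, 814, —, —, —, —, —, 483]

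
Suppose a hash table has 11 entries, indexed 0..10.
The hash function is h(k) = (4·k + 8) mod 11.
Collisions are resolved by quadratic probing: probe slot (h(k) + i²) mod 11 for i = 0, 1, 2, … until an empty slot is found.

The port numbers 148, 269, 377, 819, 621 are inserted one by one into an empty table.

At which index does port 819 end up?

10

148: h=6 -> slot 6
269: h=6, probe 6,7 -> slot 7
377: h=9 -> slot 9
819: h=6, probe 6,7,10 -> slot 10
621: h=6, probe 6,7,10,4 -> slot 4
Table: [., ., ., ., 621, ., 148, 269, ., 377, 819]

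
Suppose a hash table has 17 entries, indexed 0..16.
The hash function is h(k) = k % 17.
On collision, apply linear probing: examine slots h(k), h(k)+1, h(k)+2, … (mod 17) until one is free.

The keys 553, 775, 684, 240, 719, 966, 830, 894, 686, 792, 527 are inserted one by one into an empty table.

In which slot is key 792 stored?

553 hashes to 9; slot 9 is free => place at 9.
775 hashes to 10; slot 10 is free => place at 10.
684 hashes to 4; slot 4 is free => place at 4.
240 hashes to 2; slot 2 is free => place at 2.
719 hashes to 5; slot 5 is free => place at 5.
966 hashes to 14; slot 14 is free => place at 14.
830 hashes to 14; 14 taken => place at 15.
894 hashes to 10; 10 taken => place at 11.
686 hashes to 6; slot 6 is free => place at 6.
792 hashes to 10; 10,11 taken => place at 12.
527 hashes to 0; slot 0 is free => place at 0.
Table: [527, _, 240, _, 684, 719, 686, _, _, 553, 775, 894, 792, _, 966, 830, _]

12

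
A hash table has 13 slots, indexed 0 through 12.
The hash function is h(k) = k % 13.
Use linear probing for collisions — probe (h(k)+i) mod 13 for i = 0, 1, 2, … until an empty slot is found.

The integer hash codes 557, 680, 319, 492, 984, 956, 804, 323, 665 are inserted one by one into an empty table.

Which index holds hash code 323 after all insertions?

557: h=11 → slot 11
680: h=4 → slot 4
319: h=7 → slot 7
492: h=11, probe 11,12 → slot 12
984: h=9 → slot 9
956: h=7, probe 7,8 → slot 8
804: h=11, probe 11,12,0 → slot 0
323: h=11, probe 11,12,0,1 → slot 1
665: h=2 → slot 2
Table: [804, 323, 665, ., 680, ., ., 319, 956, 984, ., 557, 492]

1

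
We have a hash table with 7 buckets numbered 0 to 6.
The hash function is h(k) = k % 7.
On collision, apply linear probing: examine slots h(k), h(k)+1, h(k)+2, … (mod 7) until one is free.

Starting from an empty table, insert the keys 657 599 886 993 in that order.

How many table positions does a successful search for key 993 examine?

2

Insert 657: h=6, slot 6 empty => index 6.
Insert 599: h=4, slot 4 empty => index 4.
Insert 886: h=4, slot 4 occupied => index 5.
Insert 993: h=6, slot 6 occupied => index 0.
Table: [993, _, _, _, 599, 886, 657]
Lookup 993: h=6, probe 6,0 → found at 0.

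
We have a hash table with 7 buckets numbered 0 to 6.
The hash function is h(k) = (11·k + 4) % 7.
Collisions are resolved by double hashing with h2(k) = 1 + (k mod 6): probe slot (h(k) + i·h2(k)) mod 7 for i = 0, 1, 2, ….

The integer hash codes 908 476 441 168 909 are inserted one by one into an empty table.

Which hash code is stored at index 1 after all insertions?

908 hashes to 3; slot 3 is free => place at 3.
476 hashes to 4; slot 4 is free => place at 4.
441 hashes to 4, h2=4; 4 taken => place at 1.
168 hashes to 4, h2=1; 4 taken => place at 5.
909 hashes to 0; slot 0 is free => place at 0.
Table: [909, 441, —, 908, 476, 168, —]

441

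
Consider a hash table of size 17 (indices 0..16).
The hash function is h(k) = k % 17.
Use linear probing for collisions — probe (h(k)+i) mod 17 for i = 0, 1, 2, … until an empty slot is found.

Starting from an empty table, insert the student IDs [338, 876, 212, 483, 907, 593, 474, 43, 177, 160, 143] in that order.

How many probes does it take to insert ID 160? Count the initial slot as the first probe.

6

Insert 338: h=15, slot 15 empty => index 15.
Insert 876: h=9, slot 9 empty => index 9.
Insert 212: h=8, slot 8 empty => index 8.
Insert 483: h=7, slot 7 empty => index 7.
Insert 907: h=6, slot 6 empty => index 6.
Insert 593: h=15, slot 15 occupied => index 16.
Insert 474: h=15, slots 15,16 occupied => index 0.
Insert 43: h=9, slot 9 occupied => index 10.
Insert 177: h=7, slots 7,8,9,10 occupied => index 11.
Insert 160: h=7, slots 7,8,9,10,11 occupied => index 12.
Insert 143: h=7, slots 7,8,9,10,11,12 occupied => index 13.
Table: [474, —, —, —, —, —, 907, 483, 212, 876, 43, 177, 160, 143, —, 338, 593]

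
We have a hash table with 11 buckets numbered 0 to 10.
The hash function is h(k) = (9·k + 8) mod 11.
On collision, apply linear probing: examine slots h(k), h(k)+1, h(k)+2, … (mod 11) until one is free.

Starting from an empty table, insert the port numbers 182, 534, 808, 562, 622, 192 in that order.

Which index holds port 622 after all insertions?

10

182: h=7 → slot 7
534: h=7, probe 7,8 → slot 8
808: h=9 → slot 9
562: h=6 → slot 6
622: h=7, probe 7,8,9,10 → slot 10
192: h=9, probe 9,10,0 → slot 0
Table: [192, ∅, ∅, ∅, ∅, ∅, 562, 182, 534, 808, 622]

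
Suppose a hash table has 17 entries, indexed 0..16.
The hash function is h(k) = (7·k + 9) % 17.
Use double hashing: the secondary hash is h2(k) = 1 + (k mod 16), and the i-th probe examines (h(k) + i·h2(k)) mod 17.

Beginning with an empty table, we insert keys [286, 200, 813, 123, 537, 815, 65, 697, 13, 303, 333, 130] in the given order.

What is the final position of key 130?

286 hashes to 5; slot 5 is free => place at 5.
200 hashes to 15; slot 15 is free => place at 15.
813 hashes to 5, h2=14; 5 taken => place at 2.
123 hashes to 3; slot 3 is free => place at 3.
537 hashes to 11; slot 11 is free => place at 11.
815 hashes to 2, h2=16; 2 taken => place at 1.
65 hashes to 5, h2=2; 5 taken => place at 7.
697 hashes to 9; slot 9 is free => place at 9.
13 hashes to 15, h2=14; 15 taken => place at 12.
303 hashes to 5, h2=16; 5 taken => place at 4.
333 hashes to 11, h2=14; 11 taken => place at 8.
130 hashes to 1, h2=3; 1,4,7 taken => place at 10.
Table: [., 815, 813, 123, 303, 286, ., 65, 333, 697, 130, 537, 13, ., ., 200, .]

10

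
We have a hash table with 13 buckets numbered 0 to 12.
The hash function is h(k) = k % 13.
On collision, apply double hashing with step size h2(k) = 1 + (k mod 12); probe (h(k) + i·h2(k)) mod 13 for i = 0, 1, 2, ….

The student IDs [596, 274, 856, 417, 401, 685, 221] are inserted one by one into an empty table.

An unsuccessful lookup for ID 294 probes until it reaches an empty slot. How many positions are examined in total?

2

596: h=11 → slot 11
274: h=1 → slot 1
856: h=11, h2=5, probe 11,3 → slot 3
417: h=1, h2=10, probe 1,11,8 → slot 8
401: h=11, h2=6, probe 11,4 → slot 4
685: h=9 → slot 9
221: h=0 → slot 0
Table: [221, 274, _, 856, 401, _, _, _, 417, 685, _, 596, _]
Lookup 294: h=8, h2=7, probe 8,2 → slot 2 empty, not found.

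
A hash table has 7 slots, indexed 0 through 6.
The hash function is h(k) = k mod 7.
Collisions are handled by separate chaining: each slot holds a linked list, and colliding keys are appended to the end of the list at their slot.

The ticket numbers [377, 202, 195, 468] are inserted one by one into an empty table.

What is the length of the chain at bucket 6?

4

377 → bucket 6
202 → bucket 6 (collision)
195 → bucket 6 (collision)
468 → bucket 6 (collision)
Final buckets:
0: .
1: .
2: .
3: .
4: .
5: .
6: 377 -> 202 -> 195 -> 468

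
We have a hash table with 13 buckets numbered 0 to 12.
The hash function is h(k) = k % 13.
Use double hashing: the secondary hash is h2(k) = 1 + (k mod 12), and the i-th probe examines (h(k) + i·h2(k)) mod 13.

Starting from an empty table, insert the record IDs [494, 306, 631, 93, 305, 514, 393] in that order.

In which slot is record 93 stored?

12

494 hashes to 0; slot 0 is free → place at 0.
306 hashes to 7; slot 7 is free → place at 7.
631 hashes to 7, h2=8; 7 taken → place at 2.
93 hashes to 2, h2=10; 2 taken → place at 12.
305 hashes to 6; slot 6 is free → place at 6.
514 hashes to 7, h2=11; 7 taken → place at 5.
393 hashes to 3; slot 3 is free → place at 3.
Table: [494, -, 631, 393, -, 514, 305, 306, -, -, -, -, 93]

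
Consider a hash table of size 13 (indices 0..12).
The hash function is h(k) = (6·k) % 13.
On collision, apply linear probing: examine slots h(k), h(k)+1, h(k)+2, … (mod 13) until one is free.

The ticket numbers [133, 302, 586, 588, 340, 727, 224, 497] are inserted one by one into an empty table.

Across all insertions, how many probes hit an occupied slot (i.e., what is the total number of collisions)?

Insert 133: h=5, slot 5 empty → index 5.
Insert 302: h=5, slot 5 occupied → index 6.
Insert 586: h=6, slot 6 occupied → index 7.
Insert 588: h=5, slots 5,6,7 occupied → index 8.
Insert 340: h=12, slot 12 empty → index 12.
Insert 727: h=7, slots 7,8 occupied → index 9.
Insert 224: h=5, slots 5,6,7,8,9 occupied → index 10.
Insert 497: h=5, slots 5,6,7,8,9,10 occupied → index 11.
Table: [_, _, _, _, _, 133, 302, 586, 588, 727, 224, 497, 340]

18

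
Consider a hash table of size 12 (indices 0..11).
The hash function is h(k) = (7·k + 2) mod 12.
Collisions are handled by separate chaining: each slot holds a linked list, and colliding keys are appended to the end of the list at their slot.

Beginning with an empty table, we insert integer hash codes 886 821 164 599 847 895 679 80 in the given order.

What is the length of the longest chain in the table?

3

Insert 886: h=0, bucket 0 empty -> new chain.
Insert 821: h=1, bucket 1 empty -> new chain.
Insert 164: h=10, bucket 10 empty -> new chain.
Insert 599: h=7, bucket 7 empty -> new chain.
Insert 847: h=3, bucket 3 empty -> new chain.
Insert 895: h=3, bucket 3 nonempty -> append to chain.
Insert 679: h=3, bucket 3 nonempty -> append to chain.
Insert 80: h=10, bucket 10 nonempty -> append to chain.
Final buckets:
0: 886
1: 821
2: _
3: 847 -> 895 -> 679
4: _
5: _
6: _
7: 599
8: _
9: _
10: 164 -> 80
11: _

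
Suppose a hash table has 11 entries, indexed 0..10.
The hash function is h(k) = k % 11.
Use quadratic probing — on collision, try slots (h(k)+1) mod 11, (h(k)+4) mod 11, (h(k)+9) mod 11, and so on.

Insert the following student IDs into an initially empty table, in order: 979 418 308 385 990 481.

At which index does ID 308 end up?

4

979: h=0 → slot 0
418: h=0, probe 0,1 → slot 1
308: h=0, probe 0,1,4 → slot 4
385: h=0, probe 0,1,4,9 → slot 9
990: h=0, probe 0,1,4,9,5 → slot 5
481: h=8 → slot 8
Table: [979, 418, ., ., 308, 990, ., ., 481, 385, .]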